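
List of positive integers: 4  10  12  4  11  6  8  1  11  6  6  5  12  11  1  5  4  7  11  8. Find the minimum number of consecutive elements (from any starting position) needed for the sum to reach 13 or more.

2

Extend right; whenever the sum reaches 13, record the length and shrink from the left:
add 4: running sum 4 < 13
add 10: shortest ending here [4, 10] sum 14, len 2
add 12: shortest ending here [10, 12] sum 22, len 2
add 4: shortest ending here [12, 4] sum 16, len 2
add 11: shortest ending here [4, 11] sum 15, len 2
add 6: shortest ending here [11, 6] sum 17, len 2
add 8: shortest ending here [6, 8] sum 14, len 2
add 1: shortest ending here [6, 8, 1] sum 15, len 3
add 11: shortest ending here [8, 1, 11] sum 20, len 3
add 6: shortest ending here [11, 6] sum 17, len 2
add 6: shortest ending here [11, 6, 6] sum 23, len 3
add 5: shortest ending here [6, 6, 5] sum 17, len 3
add 12: shortest ending here [5, 12] sum 17, len 2
add 11: shortest ending here [12, 11] sum 23, len 2
add 1: shortest ending here [12, 11, 1] sum 24, len 3
add 5: shortest ending here [11, 1, 5] sum 17, len 3
add 4: shortest ending here [11, 1, 5, 4] sum 21, len 4
add 7: shortest ending here [5, 4, 7] sum 16, len 3
add 11: shortest ending here [7, 11] sum 18, len 2
add 8: shortest ending here [11, 8] sum 19, len 2
Shortest qualifying length: 2.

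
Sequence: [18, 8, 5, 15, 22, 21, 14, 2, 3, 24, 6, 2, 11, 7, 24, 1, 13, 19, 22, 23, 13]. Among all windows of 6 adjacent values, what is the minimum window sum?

[18, 8, 5, 15, 22, 21] → sum 89
[8, 5, 15, 22, 21, 14] → sum 85
[5, 15, 22, 21, 14, 2] → sum 79
[15, 22, 21, 14, 2, 3] → sum 77
[22, 21, 14, 2, 3, 24] → sum 86
[21, 14, 2, 3, 24, 6] → sum 70
[14, 2, 3, 24, 6, 2] → sum 51
[2, 3, 24, 6, 2, 11] → sum 48
[3, 24, 6, 2, 11, 7] → sum 53
[24, 6, 2, 11, 7, 24] → sum 74
[6, 2, 11, 7, 24, 1] → sum 51
[2, 11, 7, 24, 1, 13] → sum 58
[11, 7, 24, 1, 13, 19] → sum 75
[7, 24, 1, 13, 19, 22] → sum 86
[24, 1, 13, 19, 22, 23] → sum 102
[1, 13, 19, 22, 23, 13] → sum 91
Minimum of these is 48.

48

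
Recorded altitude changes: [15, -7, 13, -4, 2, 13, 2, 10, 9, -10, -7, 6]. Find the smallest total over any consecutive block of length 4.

[15, -7, 13, -4] → sum 17
[-7, 13, -4, 2] → sum 4
[13, -4, 2, 13] → sum 24
[-4, 2, 13, 2] → sum 13
[2, 13, 2, 10] → sum 27
[13, 2, 10, 9] → sum 34
[2, 10, 9, -10] → sum 11
[10, 9, -10, -7] → sum 2
[9, -10, -7, 6] → sum -2
Smallest of these is -2.

-2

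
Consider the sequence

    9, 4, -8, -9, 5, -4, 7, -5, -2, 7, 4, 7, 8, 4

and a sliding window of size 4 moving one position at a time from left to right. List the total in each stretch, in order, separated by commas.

-4, -8, -16, -1, 3, -4, 7, 4, 16, 26, 23

(9, 4, -8, -9) → sum -4
(4, -8, -9, 5) → sum -8
(-8, -9, 5, -4) → sum -16
(-9, 5, -4, 7) → sum -1
(5, -4, 7, -5) → sum 3
(-4, 7, -5, -2) → sum -4
(7, -5, -2, 7) → sum 7
(-5, -2, 7, 4) → sum 4
(-2, 7, 4, 7) → sum 16
(7, 4, 7, 8) → sum 26
(4, 7, 8, 4) → sum 23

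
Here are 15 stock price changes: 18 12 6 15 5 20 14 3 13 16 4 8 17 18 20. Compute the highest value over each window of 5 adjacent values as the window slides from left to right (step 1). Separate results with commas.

18, 20, 20, 20, 20, 20, 16, 16, 17, 18, 20

18 12 6 15 5 → max 18
12 6 15 5 20 → max 20
6 15 5 20 14 → max 20
15 5 20 14 3 → max 20
5 20 14 3 13 → max 20
20 14 3 13 16 → max 20
14 3 13 16 4 → max 16
3 13 16 4 8 → max 16
13 16 4 8 17 → max 17
16 4 8 17 18 → max 18
4 8 17 18 20 → max 20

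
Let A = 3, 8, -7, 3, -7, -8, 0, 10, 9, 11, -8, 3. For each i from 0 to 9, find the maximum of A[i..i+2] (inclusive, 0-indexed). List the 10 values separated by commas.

Sliding a size-3 window across the 12 values:
(3, 8, -7) → max 8
(8, -7, 3) → max 8
(-7, 3, -7) → max 3
(3, -7, -8) → max 3
(-7, -8, 0) → max 0
(-8, 0, 10) → max 10
(0, 10, 9) → max 10
(10, 9, 11) → max 11
(9, 11, -8) → max 11
(11, -8, 3) → max 11

8, 8, 3, 3, 0, 10, 10, 11, 11, 11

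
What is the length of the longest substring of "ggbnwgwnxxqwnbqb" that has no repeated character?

5

[g] len 1
[g] len 1
[g, b] len 2
[g, b, n] len 3
[g, b, n, w] len 4
[b, n, w, g] len 4
[g, w] len 2
[g, w, n] len 3
[g, w, n, x] len 4
[x] len 1
[x, q] len 2
[x, q, w] len 3
[x, q, w, n] len 4
[x, q, w, n, b] len 5
[w, n, b, q] len 4
[q, b] len 2
Longest all-distinct length: 5.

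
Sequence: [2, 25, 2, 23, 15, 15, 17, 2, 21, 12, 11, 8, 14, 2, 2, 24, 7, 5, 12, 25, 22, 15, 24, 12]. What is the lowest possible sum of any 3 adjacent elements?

18

Window sums for each of the 22 positions:
(2, 25, 2) → sum 29
(25, 2, 23) → sum 50
(2, 23, 15) → sum 40
(23, 15, 15) → sum 53
(15, 15, 17) → sum 47
(15, 17, 2) → sum 34
(17, 2, 21) → sum 40
(2, 21, 12) → sum 35
(21, 12, 11) → sum 44
(12, 11, 8) → sum 31
(11, 8, 14) → sum 33
(8, 14, 2) → sum 24
(14, 2, 2) → sum 18
(2, 2, 24) → sum 28
(2, 24, 7) → sum 33
(24, 7, 5) → sum 36
(7, 5, 12) → sum 24
(5, 12, 25) → sum 42
(12, 25, 22) → sum 59
(25, 22, 15) → sum 62
(22, 15, 24) → sum 61
(15, 24, 12) → sum 51
Lowest of these is 18.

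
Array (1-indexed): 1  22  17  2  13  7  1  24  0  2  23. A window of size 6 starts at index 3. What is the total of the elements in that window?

Elements at indices 3..8: 17, 2, 13, 7, 1, 24
sum(17, 2, 13, 7, 1, 24) = 64

64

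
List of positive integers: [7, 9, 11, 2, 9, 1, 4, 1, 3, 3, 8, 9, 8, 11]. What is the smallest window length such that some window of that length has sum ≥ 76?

Extend right; whenever the sum reaches 76, record the length and shrink from the left:
add 7: running sum 7 < 76
add 9: running sum 16 < 76
add 11: running sum 27 < 76
add 2: running sum 29 < 76
add 9: running sum 38 < 76
add 1: running sum 39 < 76
add 4: running sum 43 < 76
add 1: running sum 44 < 76
add 3: running sum 47 < 76
add 3: running sum 50 < 76
add 8: running sum 58 < 76
add 9: running sum 67 < 76
add 8: running sum 75 < 76
add 11: shortest ending here [9, 11, 2, 9, 1, 4, 1, 3, 3, 8, 9, 8, 11] sum 79, len 13
Shortest qualifying length: 13.

13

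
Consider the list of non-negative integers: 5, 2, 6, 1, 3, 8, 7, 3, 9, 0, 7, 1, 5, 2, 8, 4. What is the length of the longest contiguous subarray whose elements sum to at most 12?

4

Extend to the right; shrink from the left whenever the sum exceeds 12:
[5] sum 5 len 1
[5, 2] sum 7 len 2
[2, 6] sum 8 len 2
[2, 6, 1] sum 9 len 3
[2, 6, 1, 3] sum 12 len 4
[1, 3, 8] sum 12 len 3
[7] sum 7 len 1
[7, 3] sum 10 len 2
[3, 9] sum 12 len 2
[3, 9, 0] sum 12 len 3
[0, 7] sum 7 len 2
[0, 7, 1] sum 8 len 3
[1, 5] sum 6 len 2
[1, 5, 2] sum 8 len 3
[2, 8] sum 10 len 2
[8, 4] sum 12 len 2
Longest length seen: 4.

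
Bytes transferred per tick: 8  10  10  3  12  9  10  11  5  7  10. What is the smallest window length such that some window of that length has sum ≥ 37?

4

add 8: running sum 8 < 37
add 10: running sum 18 < 37
add 10: running sum 28 < 37
add 3: running sum 31 < 37
add 12: shortest ending here [8, 10, 10, 3, 12] sum 43, len 5
add 9: shortest ending here [10, 10, 3, 12, 9] sum 44, len 5
add 10: shortest ending here [10, 3, 12, 9, 10] sum 44, len 5
add 11: shortest ending here [12, 9, 10, 11] sum 42, len 4
add 5: shortest ending here [12, 9, 10, 11, 5] sum 47, len 5
add 7: shortest ending here [9, 10, 11, 5, 7] sum 42, len 5
add 10: shortest ending here [10, 11, 5, 7, 10] sum 43, len 5
Shortest qualifying length: 4.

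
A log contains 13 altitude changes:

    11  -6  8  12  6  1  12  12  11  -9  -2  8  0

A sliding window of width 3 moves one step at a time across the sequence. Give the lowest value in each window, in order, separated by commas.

Sliding a size-3 window across the 13 values:
(11, -6, 8) → min -6
(-6, 8, 12) → min -6
(8, 12, 6) → min 6
(12, 6, 1) → min 1
(6, 1, 12) → min 1
(1, 12, 12) → min 1
(12, 12, 11) → min 11
(12, 11, -9) → min -9
(11, -9, -2) → min -9
(-9, -2, 8) → min -9
(-2, 8, 0) → min -2

-6, -6, 6, 1, 1, 1, 11, -9, -9, -9, -2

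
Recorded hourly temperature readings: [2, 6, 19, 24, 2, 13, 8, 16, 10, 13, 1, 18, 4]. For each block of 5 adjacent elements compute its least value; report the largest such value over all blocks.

2 6 19 24 2 → min 2
6 19 24 2 13 → min 2
19 24 2 13 8 → min 2
24 2 13 8 16 → min 2
2 13 8 16 10 → min 2
13 8 16 10 13 → min 8
8 16 10 13 1 → min 1
16 10 13 1 18 → min 1
10 13 1 18 4 → min 1
Largest of these is 8.

8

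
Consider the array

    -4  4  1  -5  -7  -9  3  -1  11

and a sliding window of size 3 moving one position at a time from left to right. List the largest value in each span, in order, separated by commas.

4, 4, 1, -5, 3, 3, 11

(-4, 4, 1) → max 4
(4, 1, -5) → max 4
(1, -5, -7) → max 1
(-5, -7, -9) → max -5
(-7, -9, 3) → max 3
(-9, 3, -1) → max 3
(3, -1, 11) → max 11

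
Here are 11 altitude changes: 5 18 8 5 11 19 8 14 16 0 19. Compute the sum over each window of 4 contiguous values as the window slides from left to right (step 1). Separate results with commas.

Sliding a size-4 window across the 11 values:
(5, 18, 8, 5) → sum 36
(18, 8, 5, 11) → sum 42
(8, 5, 11, 19) → sum 43
(5, 11, 19, 8) → sum 43
(11, 19, 8, 14) → sum 52
(19, 8, 14, 16) → sum 57
(8, 14, 16, 0) → sum 38
(14, 16, 0, 19) → sum 49

36, 42, 43, 43, 52, 57, 38, 49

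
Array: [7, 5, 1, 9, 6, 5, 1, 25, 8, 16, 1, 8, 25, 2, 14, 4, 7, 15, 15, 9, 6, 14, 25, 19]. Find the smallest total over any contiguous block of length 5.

22

(7, 5, 1, 9, 6) → sum 28
(5, 1, 9, 6, 5) → sum 26
(1, 9, 6, 5, 1) → sum 22
(9, 6, 5, 1, 25) → sum 46
(6, 5, 1, 25, 8) → sum 45
(5, 1, 25, 8, 16) → sum 55
(1, 25, 8, 16, 1) → sum 51
(25, 8, 16, 1, 8) → sum 58
(8, 16, 1, 8, 25) → sum 58
(16, 1, 8, 25, 2) → sum 52
(1, 8, 25, 2, 14) → sum 50
(8, 25, 2, 14, 4) → sum 53
(25, 2, 14, 4, 7) → sum 52
(2, 14, 4, 7, 15) → sum 42
(14, 4, 7, 15, 15) → sum 55
(4, 7, 15, 15, 9) → sum 50
(7, 15, 15, 9, 6) → sum 52
(15, 15, 9, 6, 14) → sum 59
(15, 9, 6, 14, 25) → sum 69
(9, 6, 14, 25, 19) → sum 73
Smallest of these is 22.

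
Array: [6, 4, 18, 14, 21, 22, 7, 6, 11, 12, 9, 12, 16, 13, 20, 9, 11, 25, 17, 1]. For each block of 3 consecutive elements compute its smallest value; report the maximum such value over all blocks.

14

Each size-3 window and its min:
(6, 4, 18) → min 4
(4, 18, 14) → min 4
(18, 14, 21) → min 14
(14, 21, 22) → min 14
(21, 22, 7) → min 7
(22, 7, 6) → min 6
(7, 6, 11) → min 6
(6, 11, 12) → min 6
(11, 12, 9) → min 9
(12, 9, 12) → min 9
(9, 12, 16) → min 9
(12, 16, 13) → min 12
(16, 13, 20) → min 13
(13, 20, 9) → min 9
(20, 9, 11) → min 9
(9, 11, 25) → min 9
(11, 25, 17) → min 11
(25, 17, 1) → min 1
Maximum of these is 14.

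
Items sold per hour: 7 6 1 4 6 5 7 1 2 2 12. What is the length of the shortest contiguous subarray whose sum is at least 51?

11

add 7: running sum 7 < 51
add 6: running sum 13 < 51
add 1: running sum 14 < 51
add 4: running sum 18 < 51
add 6: running sum 24 < 51
add 5: running sum 29 < 51
add 7: running sum 36 < 51
add 1: running sum 37 < 51
add 2: running sum 39 < 51
add 2: running sum 41 < 51
add 12: shortest ending here [7, 6, 1, 4, 6, 5, 7, 1, 2, 2, 12] sum 53, len 11
Shortest qualifying length: 11.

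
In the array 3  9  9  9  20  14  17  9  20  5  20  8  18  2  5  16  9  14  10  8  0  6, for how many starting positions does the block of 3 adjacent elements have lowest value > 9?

3 9 9 → min 3
9 9 9 → min 9
9 9 20 → min 9
9 20 14 → min 9
20 14 17 → min 14  > 9 ✓
14 17 9 → min 9
17 9 20 → min 9
9 20 5 → min 5
20 5 20 → min 5
5 20 8 → min 5
20 8 18 → min 8
8 18 2 → min 2
18 2 5 → min 2
2 5 16 → min 2
5 16 9 → min 5
16 9 14 → min 9
9 14 10 → min 9
14 10 8 → min 8
10 8 0 → min 0
8 0 6 → min 0
1 window satisfy the condition.

1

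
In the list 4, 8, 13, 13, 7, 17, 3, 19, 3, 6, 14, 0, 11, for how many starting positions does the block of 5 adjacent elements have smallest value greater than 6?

1

(4, 8, 13, 13, 7) → min 4
(8, 13, 13, 7, 17) → min 7  > 6 ✓
(13, 13, 7, 17, 3) → min 3
(13, 7, 17, 3, 19) → min 3
(7, 17, 3, 19, 3) → min 3
(17, 3, 19, 3, 6) → min 3
(3, 19, 3, 6, 14) → min 3
(19, 3, 6, 14, 0) → min 0
(3, 6, 14, 0, 11) → min 0
1 window satisfy the condition.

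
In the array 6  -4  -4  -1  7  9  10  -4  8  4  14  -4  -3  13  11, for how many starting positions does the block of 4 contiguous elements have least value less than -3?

11

(6, -4, -4, -1) → min -4  < -3 ✓
(-4, -4, -1, 7) → min -4  < -3 ✓
(-4, -1, 7, 9) → min -4  < -3 ✓
(-1, 7, 9, 10) → min -1
(7, 9, 10, -4) → min -4  < -3 ✓
(9, 10, -4, 8) → min -4  < -3 ✓
(10, -4, 8, 4) → min -4  < -3 ✓
(-4, 8, 4, 14) → min -4  < -3 ✓
(8, 4, 14, -4) → min -4  < -3 ✓
(4, 14, -4, -3) → min -4  < -3 ✓
(14, -4, -3, 13) → min -4  < -3 ✓
(-4, -3, 13, 11) → min -4  < -3 ✓
11 windows satisfy the condition.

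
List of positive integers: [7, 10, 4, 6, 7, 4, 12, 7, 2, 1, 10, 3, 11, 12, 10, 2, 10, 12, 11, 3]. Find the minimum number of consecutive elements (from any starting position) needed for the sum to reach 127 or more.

18

add 7: running sum 7 < 127
add 10: running sum 17 < 127
add 4: running sum 21 < 127
add 6: running sum 27 < 127
add 7: running sum 34 < 127
add 4: running sum 38 < 127
add 12: running sum 50 < 127
add 7: running sum 57 < 127
add 2: running sum 59 < 127
add 1: running sum 60 < 127
add 10: running sum 70 < 127
add 3: running sum 73 < 127
add 11: running sum 84 < 127
add 12: running sum 96 < 127
add 10: running sum 106 < 127
add 2: running sum 108 < 127
add 10: running sum 118 < 127
add 12: shortest ending here [7, 10, 4, 6, 7, 4, 12, 7, 2, 1, 10, 3, 11, 12, 10, 2, 10, 12] sum 130, len 18
add 11: shortest ending here [10, 4, 6, 7, 4, 12, 7, 2, 1, 10, 3, 11, 12, 10, 2, 10, 12, 11] sum 134, len 18
add 3: shortest ending here [4, 6, 7, 4, 12, 7, 2, 1, 10, 3, 11, 12, 10, 2, 10, 12, 11, 3] sum 127, len 18
Shortest qualifying length: 18.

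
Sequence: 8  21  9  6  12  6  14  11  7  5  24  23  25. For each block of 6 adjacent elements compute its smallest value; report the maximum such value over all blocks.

6

[8, 21, 9, 6, 12, 6] → min 6
[21, 9, 6, 12, 6, 14] → min 6
[9, 6, 12, 6, 14, 11] → min 6
[6, 12, 6, 14, 11, 7] → min 6
[12, 6, 14, 11, 7, 5] → min 5
[6, 14, 11, 7, 5, 24] → min 5
[14, 11, 7, 5, 24, 23] → min 5
[11, 7, 5, 24, 23, 25] → min 5
Maximum of these is 6.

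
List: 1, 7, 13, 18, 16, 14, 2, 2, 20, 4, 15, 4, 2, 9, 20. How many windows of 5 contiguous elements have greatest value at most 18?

5

(1, 7, 13, 18, 16) → max 18  ≤ 18 ✓
(7, 13, 18, 16, 14) → max 18  ≤ 18 ✓
(13, 18, 16, 14, 2) → max 18  ≤ 18 ✓
(18, 16, 14, 2, 2) → max 18  ≤ 18 ✓
(16, 14, 2, 2, 20) → max 20
(14, 2, 2, 20, 4) → max 20
(2, 2, 20, 4, 15) → max 20
(2, 20, 4, 15, 4) → max 20
(20, 4, 15, 4, 2) → max 20
(4, 15, 4, 2, 9) → max 15  ≤ 18 ✓
(15, 4, 2, 9, 20) → max 20
5 windows satisfy the condition.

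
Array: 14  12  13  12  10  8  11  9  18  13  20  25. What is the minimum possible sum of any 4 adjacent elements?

[14, 12, 13, 12] → sum 51
[12, 13, 12, 10] → sum 47
[13, 12, 10, 8] → sum 43
[12, 10, 8, 11] → sum 41
[10, 8, 11, 9] → sum 38
[8, 11, 9, 18] → sum 46
[11, 9, 18, 13] → sum 51
[9, 18, 13, 20] → sum 60
[18, 13, 20, 25] → sum 76
Minimum of these is 38.

38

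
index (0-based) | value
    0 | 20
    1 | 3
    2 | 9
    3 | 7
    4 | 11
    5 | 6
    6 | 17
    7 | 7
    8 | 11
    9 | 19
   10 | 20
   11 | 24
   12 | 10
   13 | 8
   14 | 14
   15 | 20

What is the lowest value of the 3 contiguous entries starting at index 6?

7

Elements at indices 6..8: 17, 7, 11
min(17, 7, 11) = 7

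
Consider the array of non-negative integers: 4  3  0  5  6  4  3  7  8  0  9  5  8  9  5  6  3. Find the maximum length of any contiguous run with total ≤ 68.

→ 4: sum 4, len 1
→ 3: sum 7, len 2
→ 0: sum 7, len 3
→ 5: sum 12, len 4
→ 6: sum 18, len 5
→ 4: sum 22, len 6
→ 3: sum 25, len 7
→ 7: sum 32, len 8
→ 8: sum 40, len 9
→ 0: sum 40, len 10
→ 9: sum 49, len 11
→ 5: sum 54, len 12
→ 8: sum 62, len 13
→ 9 (dropped 4): sum 67, len 13
→ 5 (dropped 3, 0, 5): sum 64, len 11
→ 6 (dropped 6): sum 64, len 11
→ 3: sum 67, len 12
Longest length seen: 13.

13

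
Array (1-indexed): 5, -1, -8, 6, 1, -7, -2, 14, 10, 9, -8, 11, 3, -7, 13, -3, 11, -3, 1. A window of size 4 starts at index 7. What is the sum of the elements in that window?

31

Elements at indices 7..10: -2, 14, 10, 9
sum(-2, 14, 10, 9) = 31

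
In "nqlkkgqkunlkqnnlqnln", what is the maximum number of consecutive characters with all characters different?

add n: [n] len 1
add q: [n, q] len 2
add l: [n, q, l] len 3
add k: [n, q, l, k] len 4
add k (repeat k, move left end past it): [k] len 1
add g: [k, g] len 2
add q: [k, g, q] len 3
add k (repeat k, move left end past it): [g, q, k] len 3
add u: [g, q, k, u] len 4
add n: [g, q, k, u, n] len 5
add l: [g, q, k, u, n, l] len 6
add k (repeat k, move left end past it): [u, n, l, k] len 4
add q: [u, n, l, k, q] len 5
add n (repeat n, move left end past it): [l, k, q, n] len 4
add n (repeat n, move left end past it): [n] len 1
add l: [n, l] len 2
add q: [n, l, q] len 3
add n (repeat n, move left end past it): [l, q, n] len 3
add l (repeat l, move left end past it): [q, n, l] len 3
add n (repeat n, move left end past it): [l, n] len 2
Longest all-distinct length: 6.

6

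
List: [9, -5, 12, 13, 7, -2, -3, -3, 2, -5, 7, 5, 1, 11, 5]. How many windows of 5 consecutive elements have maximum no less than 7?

(9, -5, 12, 13, 7) → max 13  ≥ 7 ✓
(-5, 12, 13, 7, -2) → max 13  ≥ 7 ✓
(12, 13, 7, -2, -3) → max 13  ≥ 7 ✓
(13, 7, -2, -3, -3) → max 13  ≥ 7 ✓
(7, -2, -3, -3, 2) → max 7  ≥ 7 ✓
(-2, -3, -3, 2, -5) → max 2
(-3, -3, 2, -5, 7) → max 7  ≥ 7 ✓
(-3, 2, -5, 7, 5) → max 7  ≥ 7 ✓
(2, -5, 7, 5, 1) → max 7  ≥ 7 ✓
(-5, 7, 5, 1, 11) → max 11  ≥ 7 ✓
(7, 5, 1, 11, 5) → max 11  ≥ 7 ✓
10 windows satisfy the condition.

10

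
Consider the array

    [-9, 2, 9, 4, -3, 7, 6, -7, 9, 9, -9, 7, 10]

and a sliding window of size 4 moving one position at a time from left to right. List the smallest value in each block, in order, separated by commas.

Sliding a size-4 window across the 13 values:
-9 2 9 4 → min -9
2 9 4 -3 → min -3
9 4 -3 7 → min -3
4 -3 7 6 → min -3
-3 7 6 -7 → min -7
7 6 -7 9 → min -7
6 -7 9 9 → min -7
-7 9 9 -9 → min -9
9 9 -9 7 → min -9
9 -9 7 10 → min -9

-9, -3, -3, -3, -7, -7, -7, -9, -9, -9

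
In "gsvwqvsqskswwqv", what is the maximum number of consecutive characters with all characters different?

add g: [g] len 1
add s: [g, s] len 2
add v: [g, s, v] len 3
add w: [g, s, v, w] len 4
add q: [g, s, v, w, q] len 5
add v (repeat v, move left end past it): [w, q, v] len 3
add s: [w, q, v, s] len 4
add q (repeat q, move left end past it): [v, s, q] len 3
add s (repeat s, move left end past it): [q, s] len 2
add k: [q, s, k] len 3
add s (repeat s, move left end past it): [k, s] len 2
add w: [k, s, w] len 3
add w (repeat w, move left end past it): [w] len 1
add q: [w, q] len 2
add v: [w, q, v] len 3
Longest all-distinct length: 5.

5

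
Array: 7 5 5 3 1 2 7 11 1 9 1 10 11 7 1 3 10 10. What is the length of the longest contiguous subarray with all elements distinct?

add 7: [7] len 1
add 5: [7, 5] len 2
add 5 (repeat 5, move left end past it): [5] len 1
add 3: [5, 3] len 2
add 1: [5, 3, 1] len 3
add 2: [5, 3, 1, 2] len 4
add 7: [5, 3, 1, 2, 7] len 5
add 11: [5, 3, 1, 2, 7, 11] len 6
add 1 (repeat 1, move left end past it): [2, 7, 11, 1] len 4
add 9: [2, 7, 11, 1, 9] len 5
add 1 (repeat 1, move left end past it): [9, 1] len 2
add 10: [9, 1, 10] len 3
add 11: [9, 1, 10, 11] len 4
add 7: [9, 1, 10, 11, 7] len 5
add 1 (repeat 1, move left end past it): [10, 11, 7, 1] len 4
add 3: [10, 11, 7, 1, 3] len 5
add 10 (repeat 10, move left end past it): [11, 7, 1, 3, 10] len 5
add 10 (repeat 10, move left end past it): [10] len 1
Longest all-distinct length: 6.

6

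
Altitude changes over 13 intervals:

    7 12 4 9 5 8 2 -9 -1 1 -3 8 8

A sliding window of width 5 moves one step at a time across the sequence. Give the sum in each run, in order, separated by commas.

7 12 4 9 5 → sum 37
12 4 9 5 8 → sum 38
4 9 5 8 2 → sum 28
9 5 8 2 -9 → sum 15
5 8 2 -9 -1 → sum 5
8 2 -9 -1 1 → sum 1
2 -9 -1 1 -3 → sum -10
-9 -1 1 -3 8 → sum -4
-1 1 -3 8 8 → sum 13

37, 38, 28, 15, 5, 1, -10, -4, 13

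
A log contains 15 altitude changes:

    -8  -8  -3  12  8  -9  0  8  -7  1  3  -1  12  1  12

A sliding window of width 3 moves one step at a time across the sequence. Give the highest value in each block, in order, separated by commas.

-3, 12, 12, 12, 8, 8, 8, 8, 3, 3, 12, 12, 12

Sliding a size-3 window across the 15 values:
-8 -8 -3 → max -3
-8 -3 12 → max 12
-3 12 8 → max 12
12 8 -9 → max 12
8 -9 0 → max 8
-9 0 8 → max 8
0 8 -7 → max 8
8 -7 1 → max 8
-7 1 3 → max 3
1 3 -1 → max 3
3 -1 12 → max 12
-1 12 1 → max 12
12 1 12 → max 12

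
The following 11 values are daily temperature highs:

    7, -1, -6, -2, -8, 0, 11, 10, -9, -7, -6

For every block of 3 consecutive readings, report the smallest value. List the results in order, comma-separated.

[7, -1, -6] → min -6
[-1, -6, -2] → min -6
[-6, -2, -8] → min -8
[-2, -8, 0] → min -8
[-8, 0, 11] → min -8
[0, 11, 10] → min 0
[11, 10, -9] → min -9
[10, -9, -7] → min -9
[-9, -7, -6] → min -9

-6, -6, -8, -8, -8, 0, -9, -9, -9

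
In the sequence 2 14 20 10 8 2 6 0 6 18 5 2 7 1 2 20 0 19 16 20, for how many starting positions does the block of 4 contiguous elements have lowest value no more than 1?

11

(2, 14, 20, 10) → min 2
(14, 20, 10, 8) → min 8
(20, 10, 8, 2) → min 2
(10, 8, 2, 6) → min 2
(8, 2, 6, 0) → min 0  ≤ 1 ✓
(2, 6, 0, 6) → min 0  ≤ 1 ✓
(6, 0, 6, 18) → min 0  ≤ 1 ✓
(0, 6, 18, 5) → min 0  ≤ 1 ✓
(6, 18, 5, 2) → min 2
(18, 5, 2, 7) → min 2
(5, 2, 7, 1) → min 1  ≤ 1 ✓
(2, 7, 1, 2) → min 1  ≤ 1 ✓
(7, 1, 2, 20) → min 1  ≤ 1 ✓
(1, 2, 20, 0) → min 0  ≤ 1 ✓
(2, 20, 0, 19) → min 0  ≤ 1 ✓
(20, 0, 19, 16) → min 0  ≤ 1 ✓
(0, 19, 16, 20) → min 0  ≤ 1 ✓
11 windows satisfy the condition.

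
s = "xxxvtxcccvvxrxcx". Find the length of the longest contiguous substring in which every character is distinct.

4

add x: [x] len 1
add x (repeat x, move left end past it): [x] len 1
add x (repeat x, move left end past it): [x] len 1
add v: [x, v] len 2
add t: [x, v, t] len 3
add x (repeat x, move left end past it): [v, t, x] len 3
add c: [v, t, x, c] len 4
add c (repeat c, move left end past it): [c] len 1
add c (repeat c, move left end past it): [c] len 1
add v: [c, v] len 2
add v (repeat v, move left end past it): [v] len 1
add x: [v, x] len 2
add r: [v, x, r] len 3
add x (repeat x, move left end past it): [r, x] len 2
add c: [r, x, c] len 3
add x (repeat x, move left end past it): [c, x] len 2
Longest all-distinct length: 4.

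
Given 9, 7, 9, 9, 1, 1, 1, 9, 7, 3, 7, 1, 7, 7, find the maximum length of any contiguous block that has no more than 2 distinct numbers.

add 9: window [9] (1 distinct), len 1
add 7: window [9, 7] (2 distinct), len 2
add 9: window [9, 7, 9] (2 distinct), len 3
add 9: window [9, 7, 9, 9] (2 distinct), len 4
add 1: window [9, 9, 1] (2 distinct), len 3
add 1: window [9, 9, 1, 1] (2 distinct), len 4
add 1: window [9, 9, 1, 1, 1] (2 distinct), len 5
add 9: window [9, 9, 1, 1, 1, 9] (2 distinct), len 6
add 7: window [9, 7] (2 distinct), len 2
add 3: window [7, 3] (2 distinct), len 2
add 7: window [7, 3, 7] (2 distinct), len 3
add 1: window [7, 1] (2 distinct), len 2
add 7: window [7, 1, 7] (2 distinct), len 3
add 7: window [7, 1, 7, 7] (2 distinct), len 4
Longest length with ≤2 distinct: 6.

6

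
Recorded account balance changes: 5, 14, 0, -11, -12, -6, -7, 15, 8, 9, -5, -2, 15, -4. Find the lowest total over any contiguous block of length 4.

Window sums for each of the 11 positions:
(5, 14, 0, -11) → sum 8
(14, 0, -11, -12) → sum -9
(0, -11, -12, -6) → sum -29
(-11, -12, -6, -7) → sum -36
(-12, -6, -7, 15) → sum -10
(-6, -7, 15, 8) → sum 10
(-7, 15, 8, 9) → sum 25
(15, 8, 9, -5) → sum 27
(8, 9, -5, -2) → sum 10
(9, -5, -2, 15) → sum 17
(-5, -2, 15, -4) → sum 4
Lowest of these is -36.

-36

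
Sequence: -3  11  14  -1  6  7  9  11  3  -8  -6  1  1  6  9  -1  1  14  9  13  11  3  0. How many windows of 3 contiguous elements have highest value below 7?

4

(-3, 11, 14) → max 14
(11, 14, -1) → max 14
(14, -1, 6) → max 14
(-1, 6, 7) → max 7
(6, 7, 9) → max 9
(7, 9, 11) → max 11
(9, 11, 3) → max 11
(11, 3, -8) → max 11
(3, -8, -6) → max 3  < 7 ✓
(-8, -6, 1) → max 1  < 7 ✓
(-6, 1, 1) → max 1  < 7 ✓
(1, 1, 6) → max 6  < 7 ✓
(1, 6, 9) → max 9
(6, 9, -1) → max 9
(9, -1, 1) → max 9
(-1, 1, 14) → max 14
(1, 14, 9) → max 14
(14, 9, 13) → max 14
(9, 13, 11) → max 13
(13, 11, 3) → max 13
(11, 3, 0) → max 11
4 windows satisfy the condition.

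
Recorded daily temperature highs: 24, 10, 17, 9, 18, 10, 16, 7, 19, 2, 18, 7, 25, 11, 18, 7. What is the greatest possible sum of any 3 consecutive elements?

Window sums for each of the 14 positions:
(24, 10, 17) → sum 51
(10, 17, 9) → sum 36
(17, 9, 18) → sum 44
(9, 18, 10) → sum 37
(18, 10, 16) → sum 44
(10, 16, 7) → sum 33
(16, 7, 19) → sum 42
(7, 19, 2) → sum 28
(19, 2, 18) → sum 39
(2, 18, 7) → sum 27
(18, 7, 25) → sum 50
(7, 25, 11) → sum 43
(25, 11, 18) → sum 54
(11, 18, 7) → sum 36
Greatest of these is 54.

54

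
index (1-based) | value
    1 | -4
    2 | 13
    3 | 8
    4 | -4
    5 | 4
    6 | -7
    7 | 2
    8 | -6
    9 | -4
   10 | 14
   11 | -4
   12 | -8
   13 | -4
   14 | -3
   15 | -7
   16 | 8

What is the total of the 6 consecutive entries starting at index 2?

16

Elements at indices 2..7: 13, 8, -4, 4, -7, 2
sum(13, 8, -4, 4, -7, 2) = 16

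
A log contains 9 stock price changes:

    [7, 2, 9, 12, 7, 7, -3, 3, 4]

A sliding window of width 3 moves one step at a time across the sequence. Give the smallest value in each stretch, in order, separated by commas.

(7, 2, 9) → min 2
(2, 9, 12) → min 2
(9, 12, 7) → min 7
(12, 7, 7) → min 7
(7, 7, -3) → min -3
(7, -3, 3) → min -3
(-3, 3, 4) → min -3

2, 2, 7, 7, -3, -3, -3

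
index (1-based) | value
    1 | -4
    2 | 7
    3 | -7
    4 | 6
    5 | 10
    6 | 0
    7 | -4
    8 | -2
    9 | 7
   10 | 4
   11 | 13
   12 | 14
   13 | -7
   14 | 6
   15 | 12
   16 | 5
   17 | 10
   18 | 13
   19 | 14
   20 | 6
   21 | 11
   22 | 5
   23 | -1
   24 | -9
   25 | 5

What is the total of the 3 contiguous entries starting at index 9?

Elements at indices 9..11: 7, 4, 13
sum(7, 4, 13) = 24

24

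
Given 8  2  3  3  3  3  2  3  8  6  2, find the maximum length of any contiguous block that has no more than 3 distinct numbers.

[8] 1 distinct, len 1
[8, 2] 2 distinct, len 2
[8, 2, 3] 3 distinct, len 3
[8, 2, 3, 3] 3 distinct, len 4
[8, 2, 3, 3, 3] 3 distinct, len 5
[8, 2, 3, 3, 3, 3] 3 distinct, len 6
[8, 2, 3, 3, 3, 3, 2] 3 distinct, len 7
[8, 2, 3, 3, 3, 3, 2, 3] 3 distinct, len 8
[8, 2, 3, 3, 3, 3, 2, 3, 8] 3 distinct, len 9
[3, 8, 6] 3 distinct, len 3
[8, 6, 2] 3 distinct, len 3
Longest length with ≤3 distinct: 9.

9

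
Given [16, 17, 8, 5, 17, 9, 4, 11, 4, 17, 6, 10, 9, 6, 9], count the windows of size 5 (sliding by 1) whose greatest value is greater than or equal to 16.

[16, 17, 8, 5, 17] → max 17  ≥ 16 ✓
[17, 8, 5, 17, 9] → max 17  ≥ 16 ✓
[8, 5, 17, 9, 4] → max 17  ≥ 16 ✓
[5, 17, 9, 4, 11] → max 17  ≥ 16 ✓
[17, 9, 4, 11, 4] → max 17  ≥ 16 ✓
[9, 4, 11, 4, 17] → max 17  ≥ 16 ✓
[4, 11, 4, 17, 6] → max 17  ≥ 16 ✓
[11, 4, 17, 6, 10] → max 17  ≥ 16 ✓
[4, 17, 6, 10, 9] → max 17  ≥ 16 ✓
[17, 6, 10, 9, 6] → max 17  ≥ 16 ✓
[6, 10, 9, 6, 9] → max 10
10 windows satisfy the condition.

10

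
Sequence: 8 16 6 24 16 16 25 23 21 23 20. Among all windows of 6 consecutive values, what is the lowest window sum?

86

[8, 16, 6, 24, 16, 16] → sum 86
[16, 6, 24, 16, 16, 25] → sum 103
[6, 24, 16, 16, 25, 23] → sum 110
[24, 16, 16, 25, 23, 21] → sum 125
[16, 16, 25, 23, 21, 23] → sum 124
[16, 25, 23, 21, 23, 20] → sum 128
Lowest of these is 86.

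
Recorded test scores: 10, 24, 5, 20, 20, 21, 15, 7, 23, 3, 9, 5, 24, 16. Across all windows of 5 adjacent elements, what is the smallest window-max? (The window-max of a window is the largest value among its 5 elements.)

21

Window maxs for each of the 10 positions:
(10, 24, 5, 20, 20) → max 24
(24, 5, 20, 20, 21) → max 24
(5, 20, 20, 21, 15) → max 21
(20, 20, 21, 15, 7) → max 21
(20, 21, 15, 7, 23) → max 23
(21, 15, 7, 23, 3) → max 23
(15, 7, 23, 3, 9) → max 23
(7, 23, 3, 9, 5) → max 23
(23, 3, 9, 5, 24) → max 24
(3, 9, 5, 24, 16) → max 24
Smallest of these is 21.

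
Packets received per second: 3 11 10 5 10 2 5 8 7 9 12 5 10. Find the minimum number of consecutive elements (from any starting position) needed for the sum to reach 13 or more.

Extend right; whenever the sum reaches 13, record the length and shrink from the left:
add 3: running sum 3 < 13
end 1: [3, 11] sum 14, len 2
end 2: [11, 10] sum 21, len 2
end 3: [10, 5] sum 15, len 2
end 4: [5, 10] sum 15, len 2
end 5: [5, 10, 2] sum 17, len 3
end 6: [10, 2, 5] sum 17, len 3
end 7: [5, 8] sum 13, len 2
end 8: [8, 7] sum 15, len 2
end 9: [7, 9] sum 16, len 2
end 10: [9, 12] sum 21, len 2
end 11: [12, 5] sum 17, len 2
end 12: [5, 10] sum 15, len 2
Shortest qualifying length: 2.

2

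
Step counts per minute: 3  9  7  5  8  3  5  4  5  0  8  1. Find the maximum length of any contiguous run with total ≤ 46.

10

[3] sum 3 len 1
[3, 9] sum 12 len 2
[3, 9, 7] sum 19 len 3
[3, 9, 7, 5] sum 24 len 4
[3, 9, 7, 5, 8] sum 32 len 5
[3, 9, 7, 5, 8, 3] sum 35 len 6
[3, 9, 7, 5, 8, 3, 5] sum 40 len 7
[3, 9, 7, 5, 8, 3, 5, 4] sum 44 len 8
[9, 7, 5, 8, 3, 5, 4, 5] sum 46 len 8
[9, 7, 5, 8, 3, 5, 4, 5, 0] sum 46 len 9
[7, 5, 8, 3, 5, 4, 5, 0, 8] sum 45 len 9
[7, 5, 8, 3, 5, 4, 5, 0, 8, 1] sum 46 len 10
Longest length seen: 10.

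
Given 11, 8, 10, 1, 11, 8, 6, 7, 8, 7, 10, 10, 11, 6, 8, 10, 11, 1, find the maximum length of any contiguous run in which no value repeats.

6

[11] len 1
[11, 8] len 2
[11, 8, 10] len 3
[11, 8, 10, 1] len 4
[8, 10, 1, 11] len 4
[10, 1, 11, 8] len 4
[10, 1, 11, 8, 6] len 5
[10, 1, 11, 8, 6, 7] len 6
[6, 7, 8] len 3
[8, 7] len 2
[8, 7, 10] len 3
[10] len 1
[10, 11] len 2
[10, 11, 6] len 3
[10, 11, 6, 8] len 4
[11, 6, 8, 10] len 4
[6, 8, 10, 11] len 4
[6, 8, 10, 11, 1] len 5
Longest all-distinct length: 6.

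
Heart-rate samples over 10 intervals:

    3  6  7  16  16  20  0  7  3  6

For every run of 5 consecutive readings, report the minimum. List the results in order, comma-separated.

(3, 6, 7, 16, 16) → min 3
(6, 7, 16, 16, 20) → min 6
(7, 16, 16, 20, 0) → min 0
(16, 16, 20, 0, 7) → min 0
(16, 20, 0, 7, 3) → min 0
(20, 0, 7, 3, 6) → min 0

3, 6, 0, 0, 0, 0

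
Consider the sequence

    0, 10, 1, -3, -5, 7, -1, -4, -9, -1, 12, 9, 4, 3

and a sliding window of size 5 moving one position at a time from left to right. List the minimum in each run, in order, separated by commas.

-5, -5, -5, -5, -9, -9, -9, -9, -9, -1

Sliding a size-5 window across the 14 values:
0 10 1 -3 -5 → min -5
10 1 -3 -5 7 → min -5
1 -3 -5 7 -1 → min -5
-3 -5 7 -1 -4 → min -5
-5 7 -1 -4 -9 → min -9
7 -1 -4 -9 -1 → min -9
-1 -4 -9 -1 12 → min -9
-4 -9 -1 12 9 → min -9
-9 -1 12 9 4 → min -9
-1 12 9 4 3 → min -1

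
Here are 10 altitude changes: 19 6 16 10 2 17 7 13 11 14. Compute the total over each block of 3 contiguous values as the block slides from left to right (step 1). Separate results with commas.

Sliding a size-3 window across the 10 values:
19 6 16 → sum 41
6 16 10 → sum 32
16 10 2 → sum 28
10 2 17 → sum 29
2 17 7 → sum 26
17 7 13 → sum 37
7 13 11 → sum 31
13 11 14 → sum 38

41, 32, 28, 29, 26, 37, 31, 38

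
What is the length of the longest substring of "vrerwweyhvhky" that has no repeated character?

5

add v: [v] len 1
add r: [v, r] len 2
add e: [v, r, e] len 3
add r (repeat r, move left end past it): [e, r] len 2
add w: [e, r, w] len 3
add w (repeat w, move left end past it): [w] len 1
add e: [w, e] len 2
add y: [w, e, y] len 3
add h: [w, e, y, h] len 4
add v: [w, e, y, h, v] len 5
add h (repeat h, move left end past it): [v, h] len 2
add k: [v, h, k] len 3
add y: [v, h, k, y] len 4
Longest all-distinct length: 5.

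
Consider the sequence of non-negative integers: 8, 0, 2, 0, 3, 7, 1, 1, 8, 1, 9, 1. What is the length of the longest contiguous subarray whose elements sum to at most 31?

10

add 8: [8] sum 8, len 1
add 0: [8, 0] sum 8, len 2
add 2: [8, 0, 2] sum 10, len 3
add 0: [8, 0, 2, 0] sum 10, len 4
add 3: [8, 0, 2, 0, 3] sum 13, len 5
add 7: [8, 0, 2, 0, 3, 7] sum 20, len 6
add 1: [8, 0, 2, 0, 3, 7, 1] sum 21, len 7
add 1: [8, 0, 2, 0, 3, 7, 1, 1] sum 22, len 8
add 8: [8, 0, 2, 0, 3, 7, 1, 1, 8] sum 30, len 9
add 1: [8, 0, 2, 0, 3, 7, 1, 1, 8, 1] sum 31, len 10
add 9: [0, 3, 7, 1, 1, 8, 1, 9] sum 30, len 8
add 1: [0, 3, 7, 1, 1, 8, 1, 9, 1] sum 31, len 9
Longest length seen: 10.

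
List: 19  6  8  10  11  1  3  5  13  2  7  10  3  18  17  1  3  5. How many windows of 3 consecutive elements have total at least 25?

[19, 6, 8] → sum 33  ≥ 25 ✓
[6, 8, 10] → sum 24
[8, 10, 11] → sum 29  ≥ 25 ✓
[10, 11, 1] → sum 22
[11, 1, 3] → sum 15
[1, 3, 5] → sum 9
[3, 5, 13] → sum 21
[5, 13, 2] → sum 20
[13, 2, 7] → sum 22
[2, 7, 10] → sum 19
[7, 10, 3] → sum 20
[10, 3, 18] → sum 31  ≥ 25 ✓
[3, 18, 17] → sum 38  ≥ 25 ✓
[18, 17, 1] → sum 36  ≥ 25 ✓
[17, 1, 3] → sum 21
[1, 3, 5] → sum 9
5 windows satisfy the condition.

5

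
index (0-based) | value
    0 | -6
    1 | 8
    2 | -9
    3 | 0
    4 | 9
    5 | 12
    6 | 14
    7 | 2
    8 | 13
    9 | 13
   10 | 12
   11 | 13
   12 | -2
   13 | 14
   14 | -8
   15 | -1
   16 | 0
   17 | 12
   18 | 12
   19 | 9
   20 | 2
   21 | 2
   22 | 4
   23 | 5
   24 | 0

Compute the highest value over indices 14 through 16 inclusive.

Elements at indices 14..16: -8, -1, 0
max(-8, -1, 0) = 0

0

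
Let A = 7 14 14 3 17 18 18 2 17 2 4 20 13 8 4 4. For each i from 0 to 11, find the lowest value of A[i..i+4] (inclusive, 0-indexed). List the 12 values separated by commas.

Sliding a size-5 window across the 16 values:
7 14 14 3 17 → min 3
14 14 3 17 18 → min 3
14 3 17 18 18 → min 3
3 17 18 18 2 → min 2
17 18 18 2 17 → min 2
18 18 2 17 2 → min 2
18 2 17 2 4 → min 2
2 17 2 4 20 → min 2
17 2 4 20 13 → min 2
2 4 20 13 8 → min 2
4 20 13 8 4 → min 4
20 13 8 4 4 → min 4

3, 3, 3, 2, 2, 2, 2, 2, 2, 2, 4, 4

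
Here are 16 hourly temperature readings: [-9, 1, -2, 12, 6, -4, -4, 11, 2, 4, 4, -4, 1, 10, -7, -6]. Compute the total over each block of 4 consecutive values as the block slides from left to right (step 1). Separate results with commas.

2, 17, 12, 10, 9, 5, 13, 21, 6, 5, 11, 0, -2

-9 1 -2 12 → sum 2
1 -2 12 6 → sum 17
-2 12 6 -4 → sum 12
12 6 -4 -4 → sum 10
6 -4 -4 11 → sum 9
-4 -4 11 2 → sum 5
-4 11 2 4 → sum 13
11 2 4 4 → sum 21
2 4 4 -4 → sum 6
4 4 -4 1 → sum 5
4 -4 1 10 → sum 11
-4 1 10 -7 → sum 0
1 10 -7 -6 → sum -2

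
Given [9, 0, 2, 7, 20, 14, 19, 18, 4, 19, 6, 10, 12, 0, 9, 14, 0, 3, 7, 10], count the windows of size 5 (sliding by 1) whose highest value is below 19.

9 0 2 7 20 → max 20
0 2 7 20 14 → max 20
2 7 20 14 19 → max 20
7 20 14 19 18 → max 20
20 14 19 18 4 → max 20
14 19 18 4 19 → max 19
19 18 4 19 6 → max 19
18 4 19 6 10 → max 19
4 19 6 10 12 → max 19
19 6 10 12 0 → max 19
6 10 12 0 9 → max 12  < 19 ✓
10 12 0 9 14 → max 14  < 19 ✓
12 0 9 14 0 → max 14  < 19 ✓
0 9 14 0 3 → max 14  < 19 ✓
9 14 0 3 7 → max 14  < 19 ✓
14 0 3 7 10 → max 14  < 19 ✓
6 windows satisfy the condition.

6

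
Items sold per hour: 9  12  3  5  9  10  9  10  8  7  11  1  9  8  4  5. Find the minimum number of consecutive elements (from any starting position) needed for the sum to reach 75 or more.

Extend right; whenever the sum reaches 75, record the length and shrink from the left:
add 9: running sum 9 < 75
add 12: running sum 21 < 75
add 3: running sum 24 < 75
add 5: running sum 29 < 75
add 9: running sum 38 < 75
add 10: running sum 48 < 75
add 9: running sum 57 < 75
add 10: running sum 67 < 75
add 8: shortest ending here [9, 12, 3, 5, 9, 10, 9, 10, 8] sum 75, len 9
add 7: shortest ending here [9, 12, 3, 5, 9, 10, 9, 10, 8, 7] sum 82, len 10
add 11: shortest ending here [12, 3, 5, 9, 10, 9, 10, 8, 7, 11] sum 84, len 10
add 1: shortest ending here [12, 3, 5, 9, 10, 9, 10, 8, 7, 11, 1] sum 85, len 11
add 9: shortest ending here [5, 9, 10, 9, 10, 8, 7, 11, 1, 9] sum 79, len 10
add 8: shortest ending here [9, 10, 9, 10, 8, 7, 11, 1, 9, 8] sum 82, len 10
add 4: shortest ending here [10, 9, 10, 8, 7, 11, 1, 9, 8, 4] sum 77, len 10
add 5: shortest ending here [10, 9, 10, 8, 7, 11, 1, 9, 8, 4, 5] sum 82, len 11
Shortest qualifying length: 9.

9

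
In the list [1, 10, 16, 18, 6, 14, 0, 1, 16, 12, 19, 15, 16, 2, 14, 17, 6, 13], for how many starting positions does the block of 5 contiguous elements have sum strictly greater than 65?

(1, 10, 16, 18, 6) → sum 51
(10, 16, 18, 6, 14) → sum 64
(16, 18, 6, 14, 0) → sum 54
(18, 6, 14, 0, 1) → sum 39
(6, 14, 0, 1, 16) → sum 37
(14, 0, 1, 16, 12) → sum 43
(0, 1, 16, 12, 19) → sum 48
(1, 16, 12, 19, 15) → sum 63
(16, 12, 19, 15, 16) → sum 78  > 65 ✓
(12, 19, 15, 16, 2) → sum 64
(19, 15, 16, 2, 14) → sum 66  > 65 ✓
(15, 16, 2, 14, 17) → sum 64
(16, 2, 14, 17, 6) → sum 55
(2, 14, 17, 6, 13) → sum 52
2 windows satisfy the condition.

2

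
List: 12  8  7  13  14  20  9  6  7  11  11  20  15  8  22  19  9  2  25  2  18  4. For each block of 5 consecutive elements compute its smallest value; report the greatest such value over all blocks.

(12, 8, 7, 13, 14) → min 7
(8, 7, 13, 14, 20) → min 7
(7, 13, 14, 20, 9) → min 7
(13, 14, 20, 9, 6) → min 6
(14, 20, 9, 6, 7) → min 6
(20, 9, 6, 7, 11) → min 6
(9, 6, 7, 11, 11) → min 6
(6, 7, 11, 11, 20) → min 6
(7, 11, 11, 20, 15) → min 7
(11, 11, 20, 15, 8) → min 8
(11, 20, 15, 8, 22) → min 8
(20, 15, 8, 22, 19) → min 8
(15, 8, 22, 19, 9) → min 8
(8, 22, 19, 9, 2) → min 2
(22, 19, 9, 2, 25) → min 2
(19, 9, 2, 25, 2) → min 2
(9, 2, 25, 2, 18) → min 2
(2, 25, 2, 18, 4) → min 2
Greatest of these is 8.

8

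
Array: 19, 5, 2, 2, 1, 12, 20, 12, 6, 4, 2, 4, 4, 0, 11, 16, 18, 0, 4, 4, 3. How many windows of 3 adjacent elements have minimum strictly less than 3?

19 5 2 → min 2  < 3 ✓
5 2 2 → min 2  < 3 ✓
2 2 1 → min 1  < 3 ✓
2 1 12 → min 1  < 3 ✓
1 12 20 → min 1  < 3 ✓
12 20 12 → min 12
20 12 6 → min 6
12 6 4 → min 4
6 4 2 → min 2  < 3 ✓
4 2 4 → min 2  < 3 ✓
2 4 4 → min 2  < 3 ✓
4 4 0 → min 0  < 3 ✓
4 0 11 → min 0  < 3 ✓
0 11 16 → min 0  < 3 ✓
11 16 18 → min 11
16 18 0 → min 0  < 3 ✓
18 0 4 → min 0  < 3 ✓
0 4 4 → min 0  < 3 ✓
4 4 3 → min 3
14 windows satisfy the condition.

14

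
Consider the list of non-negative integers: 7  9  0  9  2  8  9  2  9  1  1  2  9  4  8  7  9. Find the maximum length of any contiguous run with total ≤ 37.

8

→ 7: sum 7, len 1
→ 9: sum 16, len 2
→ 0: sum 16, len 3
→ 9: sum 25, len 4
→ 2: sum 27, len 5
→ 8: sum 35, len 6
→ 9 (dropped 7): sum 37, len 6
→ 2 (dropped 9): sum 30, len 6
→ 9 (dropped 0, 9): sum 30, len 5
→ 1: sum 31, len 6
→ 1: sum 32, len 7
→ 2: sum 34, len 8
→ 9 (dropped 2, 8): sum 33, len 7
→ 4: sum 37, len 8
→ 8 (dropped 9): sum 36, len 8
→ 7 (dropped 2, 9): sum 32, len 7
→ 9 (dropped 1, 1, 2): sum 37, len 5
Longest length seen: 8.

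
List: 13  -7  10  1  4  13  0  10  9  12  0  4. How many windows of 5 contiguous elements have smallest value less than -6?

2

[13, -7, 10, 1, 4] → min -7  < -6 ✓
[-7, 10, 1, 4, 13] → min -7  < -6 ✓
[10, 1, 4, 13, 0] → min 0
[1, 4, 13, 0, 10] → min 0
[4, 13, 0, 10, 9] → min 0
[13, 0, 10, 9, 12] → min 0
[0, 10, 9, 12, 0] → min 0
[10, 9, 12, 0, 4] → min 0
2 windows satisfy the condition.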